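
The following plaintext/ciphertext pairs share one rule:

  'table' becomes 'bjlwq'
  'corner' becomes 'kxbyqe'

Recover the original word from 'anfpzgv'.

seventh

Each letter shifts forward by (position + 8), i.e. 8, 9, 10, … — the shift grows by one for each successive letter.
Decoding anfpzgv: a−8=s, n−9=e, f−10=v, p−11=e, z−12=n, g−13=t, v−14=h.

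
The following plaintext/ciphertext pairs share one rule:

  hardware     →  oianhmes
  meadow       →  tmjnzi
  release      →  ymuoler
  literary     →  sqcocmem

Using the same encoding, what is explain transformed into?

Each letter shifts forward by (position + 7), i.e. 7, 8, 9, … — the shift grows by one for each successive letter.
For explain: e+7=l, x+8=f, p+9=y, l+10=v, a+11=l, i+12=u, n+13=a.

lfyvlua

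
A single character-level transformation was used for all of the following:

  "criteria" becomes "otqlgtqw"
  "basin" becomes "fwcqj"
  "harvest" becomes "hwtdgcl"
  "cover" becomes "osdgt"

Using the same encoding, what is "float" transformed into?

prswl

c(2)→o(14) and r(17)→t(19) fit y≡9x+22 (mod 26); the inverse of 9 mod 26 is 3. Treating letters as 0–25, the rule is x ↦ 9x + 22 (mod 26).
Applying it to float: f(5)→9·5+22≡15=p; l(11)→9·11+22≡17=r; o(14)→9·14+22≡18=s; a(0)→9·0+22≡22=w; t(19)→9·19+22≡11=l (all mod 26).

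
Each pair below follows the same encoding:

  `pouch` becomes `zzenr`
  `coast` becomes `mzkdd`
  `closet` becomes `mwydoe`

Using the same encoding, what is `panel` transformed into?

The shifts repeat in a cycle of length 2: positions 0,1,… shift by +10, +11, then the pattern repeats.
On panel: p+10=z, a+11=l, n+10=x, e+11=p, l+10=v.

zlxpv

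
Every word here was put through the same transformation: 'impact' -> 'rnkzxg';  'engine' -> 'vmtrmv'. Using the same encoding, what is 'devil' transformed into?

wvero

Each pair mirrors across the alphabet (i↔r, m↔n, p↔k): positions sum to 25. Each letter is replaced by its mirror in the alphabet: a↔z, b↔y, c↔x, and so on (the Atbash cipher).
On devil: d↔w, e↔v, v↔e, i↔r, l↔o.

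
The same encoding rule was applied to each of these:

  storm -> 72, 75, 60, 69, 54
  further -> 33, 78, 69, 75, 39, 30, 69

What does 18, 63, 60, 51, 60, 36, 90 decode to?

apology

s(#19)→72 and t(#20)→75: differences scale by 3, so n = 3·pos + 15. With a=1..z=26, the number is 3·pos + 15.
Reversing it on 18, 63, 60, 51, 60, 36, 90: 18→(18−15)÷3=1=a, 63→(63−15)÷3=16=p, 60→(60−15)÷3=15=o, 51→(51−15)÷3=12=l, 60→(60−15)÷3=15=o, 36→(36−15)÷3=7=g, 90→(90−15)÷3=25=y.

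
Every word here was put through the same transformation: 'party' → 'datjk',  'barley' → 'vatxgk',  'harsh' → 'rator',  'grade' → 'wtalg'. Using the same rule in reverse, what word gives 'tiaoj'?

p(15)→d(3) and a(0)→a(0) fit y≡21x+0 (mod 26); the inverse of 21 mod 26 is 5. Treating letters as 0–25, the rule is x ↦ 21x + 0 (mod 26).
Undoing it on tiaoj: t(19)→5·(19−0)≡17=r; i(8)→5·(8−0)≡14=o; a(0)→5·(0−0)≡0=a; o(14)→5·(14−0)≡18=s; j(9)→5·(9−0)≡19=t (all mod 26).

roast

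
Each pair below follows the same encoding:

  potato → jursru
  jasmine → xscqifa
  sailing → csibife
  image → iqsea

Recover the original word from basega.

league

p(15)→j(9) and o(14)→u(20) fit y≡15x+18 (mod 26); the inverse of 15 mod 26 is 7. Treating letters as 0–25, the rule is x ↦ 15x + 18 (mod 26).
Decoding basega: b(1)→7·(1−18)≡11=l; a(0)→7·(0−18)≡4=e; s(18)→7·(18−18)≡0=a; e(4)→7·(4−18)≡6=g; g(6)→7·(6−18)≡20=u; a(0)→7·(0−18)≡4=e (all mod 26).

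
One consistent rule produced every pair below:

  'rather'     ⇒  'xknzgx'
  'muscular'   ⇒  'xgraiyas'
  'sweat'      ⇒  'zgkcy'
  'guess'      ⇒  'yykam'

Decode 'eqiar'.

lucky

The output letters match the input read backwards, each shifted +6: rather reversed is rehtar. Read the word backwards and shift each letter +6.
Undoing it on eqiar: shift back: e−6=y, q−6=k, i−6=c, a−6=u, r−6=l → ykcul; then reverse → lucky.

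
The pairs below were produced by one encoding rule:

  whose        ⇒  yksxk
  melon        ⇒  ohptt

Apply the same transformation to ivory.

kyswe

In whose: w→y is +2, h→k is +3, o→s is +4, s→x is +5 — the shift increases by 1 each position. Letter i (0-indexed) is shifted by i+2, so successive shifts are 2, 3, 4, ….
On ivory: i+2=k, v+3=y, o+4=s, r+5=w, y+6=e.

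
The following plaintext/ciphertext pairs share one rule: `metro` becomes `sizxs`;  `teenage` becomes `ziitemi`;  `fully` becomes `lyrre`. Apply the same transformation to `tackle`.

zeiqri

The shift depends on letter class: consonant m→s is +6, but vowel e→i is +4. Vowels shift forward by 4 and consonants shift forward by 6.
Applying it to tackle: t(cons)+6=z, a(vowel)+4=e, c(cons)+6=i, k(cons)+6=q, l(cons)+6=r, e(vowel)+4=i.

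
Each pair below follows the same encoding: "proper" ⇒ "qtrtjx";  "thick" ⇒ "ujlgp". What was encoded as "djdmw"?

chair

The shift increases by 1 at each position, starting from +1: 1, 2, 3, ….
Reversing it on djdmw: d−1=c, j−2=h, d−3=a, m−4=i, w−5=r.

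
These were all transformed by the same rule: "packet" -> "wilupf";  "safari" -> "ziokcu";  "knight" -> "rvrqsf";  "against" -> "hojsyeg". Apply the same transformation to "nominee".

uwvsyqr

In packet: p→w is +7, a→i is +8, c→l is +9, k→u is +10 — the shift increases by 1 each position. The shift increases by 1 at each position, starting from +7: 7, 8, 9, ….
For nominee: n+7=u, o+8=w, m+9=v, i+10=s, n+11=y, e+12=q, e+13=r.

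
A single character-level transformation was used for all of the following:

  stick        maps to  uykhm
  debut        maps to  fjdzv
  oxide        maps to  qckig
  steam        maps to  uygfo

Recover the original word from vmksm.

think

Shifts by position in stick: pos 0: s→u (+2), pos 1: t→y (+5), pos 2: i→k (+2), pos 3: c→h (+5) — repeating every 2. A repeating key of period 2 is used — shifts +2, +5 over and over.
Decoding vmksm: v−2=t, m−5=h, k−2=i, s−5=n, m−2=k.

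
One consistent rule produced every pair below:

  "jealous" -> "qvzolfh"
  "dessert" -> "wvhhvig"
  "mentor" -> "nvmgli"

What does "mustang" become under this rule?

Each pair mirrors across the alphabet (j↔q, e↔v, a↔z): positions sum to 25. Letters are reflected about the middle of the alphabet (position → 25−position): Atbash.
On mustang: m↔n, u↔f, s↔h, t↔g, a↔z, n↔m, g↔t.

nfhgzmt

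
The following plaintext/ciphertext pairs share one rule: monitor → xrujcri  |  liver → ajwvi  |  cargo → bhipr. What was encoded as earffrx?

blossom

m(12)→x(23) and o(14)→r(17) fit y≡23x+7 (mod 26); the inverse of 23 mod 26 is 17. Each letter's alphabet position (a=0..z=25) is mapped through 23·x+7 mod 26 — an affine cipher.
Decoding earffrx: e(4)→17·(4−7)≡1=b; a(0)→17·(0−7)≡11=l; r(17)→17·(17−7)≡14=o; f(5)→17·(5−7)≡18=s; f(5)→17·(5−7)≡18=s; r(17)→17·(17−7)≡14=o; x(23)→17·(23−7)≡12=m (all mod 26).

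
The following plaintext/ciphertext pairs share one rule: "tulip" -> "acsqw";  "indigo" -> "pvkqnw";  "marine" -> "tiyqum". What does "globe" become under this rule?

ntvjl

Shifts by position in tulip: pos 0: t→a (+7), pos 1: u→c (+8), pos 2: l→s (+7), pos 3: i→q (+8) — repeating every 2. It's a Vigenère-style cipher with numeric key [7,8]: position i shifts by key[i mod 2].
On globe: g+7=n, l+8=t, o+7=v, b+8=j, e+7=l.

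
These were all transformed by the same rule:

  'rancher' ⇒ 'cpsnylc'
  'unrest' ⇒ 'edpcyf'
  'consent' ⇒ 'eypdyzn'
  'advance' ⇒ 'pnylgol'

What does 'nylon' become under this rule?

The output letters match the input read backwards, each shifted +11: rancher reversed is rehcnar. Two steps: reverse the string, then apply a Caesar shift of +11.
Applying it to nylon: reverse → nolyn; then shift: n+11=y, o+11=z, l+11=w, y+11=j, n+11=y.

yzwjy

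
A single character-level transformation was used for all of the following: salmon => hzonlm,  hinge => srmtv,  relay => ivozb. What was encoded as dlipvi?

worker

Each pair mirrors across the alphabet (s↔h, a↔z, l↔o): positions sum to 25. Each letter is replaced by its mirror in the alphabet: a↔z, b↔y, c↔x, and so on (the Atbash cipher).
Reversing it on dlipvi: d↔w, l↔o, i↔r, p↔k, v↔e, i↔r.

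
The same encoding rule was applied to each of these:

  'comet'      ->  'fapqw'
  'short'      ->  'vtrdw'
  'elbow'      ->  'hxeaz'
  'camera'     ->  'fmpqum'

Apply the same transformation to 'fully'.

Shifts by position in comet: pos 0: c→f (+3), pos 1: o→a (+12), pos 2: m→p (+3), pos 3: e→q (+12) — repeating every 2. It's a Vigenère-style cipher with numeric key [3,12]: position i shifts by key[i mod 2].
Applying it to fully: f+3=i, u+12=g, l+3=o, l+12=x, y+3=b.

igoxb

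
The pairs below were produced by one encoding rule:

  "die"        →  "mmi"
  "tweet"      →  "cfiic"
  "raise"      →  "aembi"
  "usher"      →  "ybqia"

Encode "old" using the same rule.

sum

The shift depends on letter class: consonant d→m is +9, but vowel i→m is +4. Vowels shift forward by 4 and consonants shift forward by 9.
For old: o(vowel)+4=s, l(cons)+9=u, d(cons)+9=m.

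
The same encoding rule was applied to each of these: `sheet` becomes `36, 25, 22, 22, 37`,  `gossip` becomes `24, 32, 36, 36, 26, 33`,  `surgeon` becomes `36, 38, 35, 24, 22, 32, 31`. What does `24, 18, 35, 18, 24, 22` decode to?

garage

s is letter #19 and maps to 36: an offset of 17. Each letter is replaced by its alphabet position (a=1..z=26) + 17.
Reversing it on 24, 18, 35, 18, 24, 22: 24→(24−17)÷1=7=g, 18→(18−17)÷1=1=a, 35→(35−17)÷1=18=r, 18→(18−17)÷1=1=a, 24→(24−17)÷1=7=g, 22→(22−17)÷1=5=e.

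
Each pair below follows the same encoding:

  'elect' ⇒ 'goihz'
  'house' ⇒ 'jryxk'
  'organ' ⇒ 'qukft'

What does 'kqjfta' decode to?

infant

Each letter shifts forward by (position + 2), i.e. 2, 3, 4, … — the shift grows by one for each successive letter.
Reversing it on kqjfta: k−2=i, q−3=n, j−4=f, f−5=a, t−6=n, a−7=t.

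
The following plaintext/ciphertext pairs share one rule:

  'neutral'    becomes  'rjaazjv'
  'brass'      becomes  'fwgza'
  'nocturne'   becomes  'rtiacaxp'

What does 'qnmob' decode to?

might

In neutral: n→r is +4, e→j is +5, u→a is +6, t→a is +7 — the shift increases by 1 each position. The shift increases by 1 at each position, starting from +4: 4, 5, 6, ….
Decoding qnmob: q−4=m, n−5=i, m−6=g, o−7=h, b−8=t.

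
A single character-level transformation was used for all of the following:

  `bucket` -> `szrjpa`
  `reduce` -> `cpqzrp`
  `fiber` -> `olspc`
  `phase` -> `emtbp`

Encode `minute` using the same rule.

hlgzap

b(1)→s(18) and u(20)→z(25) fit y≡25x+19 (mod 26); the inverse of 25 mod 26 is 25. Treating letters as 0–25, the rule is x ↦ 25x + 19 (mod 26).
Applying it to minute: m(12)→25·12+19≡7=h; i(8)→25·8+19≡11=l; n(13)→25·13+19≡6=g; u(20)→25·20+19≡25=z; t(19)→25·19+19≡0=a; e(4)→25·4+19≡15=p (all mod 26).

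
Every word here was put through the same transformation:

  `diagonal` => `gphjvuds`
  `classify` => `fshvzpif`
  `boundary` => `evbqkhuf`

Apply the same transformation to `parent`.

shyhua

Shifts by position in diagonal: pos 0: d→g (+3), pos 1: i→p (+7), pos 2: a→h (+7), pos 3: g→j (+3), pos 4: o→v (+7), pos 5: n→u (+7) — repeating every 3. The shifts repeat in a cycle of length 3: positions 0,1,… shift by +3, +7, +7, then the pattern repeats.
Applying it to parent: p+3=s, a+7=h, r+7=y, e+3=h, n+7=u, t+7=a.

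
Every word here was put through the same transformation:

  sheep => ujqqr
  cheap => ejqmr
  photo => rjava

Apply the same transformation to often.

The shift depends on letter class: consonant s→u is +2, but vowel e→q is +12. The rule splits by letter class: vowels +12, consonants +2.
Applying it to often: o(vowel)+12=a, f(cons)+2=h, t(cons)+2=v, e(vowel)+12=q, n(cons)+2=p.

ahvqp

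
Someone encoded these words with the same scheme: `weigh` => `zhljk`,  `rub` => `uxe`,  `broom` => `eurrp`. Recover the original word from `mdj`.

It's a constant shift of +3 (ROT3).
Reversing it on mdj: m−3=j, d−3=a, j−3=g.

jag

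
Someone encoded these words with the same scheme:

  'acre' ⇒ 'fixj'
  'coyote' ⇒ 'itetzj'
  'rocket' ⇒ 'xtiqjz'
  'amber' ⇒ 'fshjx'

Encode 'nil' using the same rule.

Two shifts are in play — +5 for a/e/i/o/u, +6 for every other letter.
For nil: n(cons)+6=t, i(vowel)+5=n, l(cons)+6=r.

tnr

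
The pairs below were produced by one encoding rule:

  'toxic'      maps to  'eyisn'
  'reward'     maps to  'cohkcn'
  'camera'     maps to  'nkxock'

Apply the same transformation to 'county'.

The shifts repeat in a cycle of length 2: positions 0,1,… shift by +11, +10, then the pattern repeats.
On county: c+11=n, o+10=y, u+11=f, n+10=x, t+11=e, y+10=i.

nyfxei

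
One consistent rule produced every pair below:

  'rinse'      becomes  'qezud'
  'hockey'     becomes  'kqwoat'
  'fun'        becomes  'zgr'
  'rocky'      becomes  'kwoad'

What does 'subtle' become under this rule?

The output letters match the input read backwards, each shifted +12: rinse reversed is esnir. The word is reversed, then every letter is shifted forward by 12.
For subtle: reverse → eltbus; then shift: e+12=q, l+12=x, t+12=f, b+12=n, u+12=g, s+12=e.

qxfnge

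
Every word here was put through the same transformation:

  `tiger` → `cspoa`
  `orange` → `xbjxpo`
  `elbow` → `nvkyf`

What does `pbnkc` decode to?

great

It's a Vigenère-style cipher with numeric key [9,10]: position i shifts by key[i mod 2].
Decoding pbnkc: p−9=g, b−10=r, n−9=e, k−10=a, c−9=t.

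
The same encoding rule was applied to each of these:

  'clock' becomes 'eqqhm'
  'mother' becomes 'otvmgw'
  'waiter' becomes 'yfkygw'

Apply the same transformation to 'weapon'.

Shifts by position in clock: pos 0: c→e (+2), pos 1: l→q (+5), pos 2: o→q (+2), pos 3: c→h (+5) — repeating every 2. A repeating key of period 2 is used — shifts +2, +5 over and over.
Applying it to weapon: w+2=y, e+5=j, a+2=c, p+5=u, o+2=q, n+5=s.

yjcuqs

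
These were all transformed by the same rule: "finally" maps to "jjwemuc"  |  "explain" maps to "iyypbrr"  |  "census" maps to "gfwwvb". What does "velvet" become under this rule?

zfuzfc

Shifts by position in finally: pos 0: f→j (+4), pos 1: i→j (+1), pos 2: n→w (+9), pos 3: a→e (+4), pos 4: l→m (+1), pos 5: l→u (+9) — repeating every 3. It's a Vigenère-style cipher with numeric key [4,1,9]: position i shifts by key[i mod 3].
On velvet: v+4=z, e+1=f, l+9=u, v+4=z, e+1=f, t+9=c.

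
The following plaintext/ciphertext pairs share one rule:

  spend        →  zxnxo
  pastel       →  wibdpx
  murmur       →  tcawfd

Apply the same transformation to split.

In spend: s→z is +7, p→x is +8, e→n is +9, n→x is +10 — the shift increases by 1 each position. Each letter shifts forward by (position + 7), i.e. 7, 8, 9, … — the shift grows by one for each successive letter.
Applying it to split: s+7=z, p+8=x, l+9=u, i+10=s, t+11=e.

zxuse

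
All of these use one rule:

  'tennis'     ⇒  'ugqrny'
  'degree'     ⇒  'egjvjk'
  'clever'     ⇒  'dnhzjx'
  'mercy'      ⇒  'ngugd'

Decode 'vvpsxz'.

In tennis: t→u is +1, e→g is +2, n→q is +3, n→r is +4 — the shift increases by 1 each position. Letter i (0-indexed) is shifted by i+1, so successive shifts are 1, 2, 3, ….
Decoding vvpsxz: v−1=u, v−2=t, p−3=m, s−4=o, x−5=s, z−6=t.

utmost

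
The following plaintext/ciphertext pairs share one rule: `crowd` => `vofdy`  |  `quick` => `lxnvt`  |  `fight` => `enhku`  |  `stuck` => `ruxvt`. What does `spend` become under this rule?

c(2)→v(21) and r(17)→o(14) fit y≡3x+15 (mod 26); the inverse of 3 mod 26 is 9. Treating letters as 0–25, the rule is x ↦ 3x + 15 (mod 26).
On spend: s(18)→3·18+15≡17=r; p(15)→3·15+15≡8=i; e(4)→3·4+15≡1=b; n(13)→3·13+15≡2=c; d(3)→3·3+15≡24=y (all mod 26).

ribcy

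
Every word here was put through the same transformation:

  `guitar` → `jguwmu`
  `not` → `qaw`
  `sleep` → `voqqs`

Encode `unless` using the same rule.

gqoqvv

Two shifts are in play — +12 for a/e/i/o/u, +3 for every other letter.
On unless: u(vowel)+12=g, n(cons)+3=q, l(cons)+3=o, e(vowel)+12=q, s(cons)+3=v, s(cons)+3=v.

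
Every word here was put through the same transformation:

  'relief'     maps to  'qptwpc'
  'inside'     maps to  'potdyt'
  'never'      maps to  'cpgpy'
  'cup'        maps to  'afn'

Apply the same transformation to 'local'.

wlnzw

Read the word backwards and shift each letter +11.
On local: reverse → lacol; then shift: l+11=w, a+11=l, c+11=n, o+11=z, l+11=w.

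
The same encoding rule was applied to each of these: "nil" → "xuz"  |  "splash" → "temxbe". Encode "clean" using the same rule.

The word is reversed, then every letter is shifted forward by 12.
For clean: reverse → naelc; then shift: n+12=z, a+12=m, e+12=q, l+12=x, c+12=o.

zmqxo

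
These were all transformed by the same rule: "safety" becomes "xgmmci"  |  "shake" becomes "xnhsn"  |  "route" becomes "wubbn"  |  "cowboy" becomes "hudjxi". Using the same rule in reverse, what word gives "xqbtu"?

In safety: s→x is +5, a→g is +6, f→m is +7, e→m is +8 — the shift increases by 1 each position. The shift increases by 1 at each position, starting from +5: 5, 6, 7, ….
Reversing it on xqbtu: x−5=s, q−6=k, b−7=u, t−8=l, u−9=l.

skull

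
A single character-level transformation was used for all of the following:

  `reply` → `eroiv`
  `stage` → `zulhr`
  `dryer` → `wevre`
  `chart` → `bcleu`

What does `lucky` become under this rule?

r(17)→e(4) and e(4)→r(17) fit y≡21x+11 (mod 26); the inverse of 21 mod 26 is 5. Each letter's alphabet position (a=0..z=25) is mapped through 21·x+11 mod 26 — an affine cipher.
For lucky: l(11)→21·11+11≡8=i; u(20)→21·20+11≡15=p; c(2)→21·2+11≡1=b; k(10)→21·10+11≡13=n; y(24)→21·24+11≡21=v (all mod 26).

ipbnv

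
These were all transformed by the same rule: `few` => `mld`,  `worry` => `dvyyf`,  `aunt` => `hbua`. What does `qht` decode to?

Every letter moves 7 places later in the alphabet, wrapping around z→a.
Undoing it on qht: q−7=j, h−7=a, t−7=m.

jam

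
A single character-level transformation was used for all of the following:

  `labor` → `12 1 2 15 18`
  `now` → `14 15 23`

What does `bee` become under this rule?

Each letter is replaced by its alphabet position (a=1, b=2, …, z=26).
Applying it to bee: b=2→2, e=5→5, e=5→5.

2 5 5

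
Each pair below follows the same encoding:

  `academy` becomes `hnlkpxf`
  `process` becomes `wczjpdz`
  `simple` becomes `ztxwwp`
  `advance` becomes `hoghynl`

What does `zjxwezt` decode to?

symptom

Shifts by position in academy: pos 0: a→h (+7), pos 1: c→n (+11), pos 2: a→l (+11), pos 3: d→k (+7), pos 4: e→p (+11), pos 5: m→x (+11) — repeating every 3. A repeating key of period 3 is used — shifts +7, +11, +11 over and over.
Reversing it on zjxwezt: z−7=s, j−11=y, x−11=m, w−7=p, e−11=t, z−11=o, t−7=m.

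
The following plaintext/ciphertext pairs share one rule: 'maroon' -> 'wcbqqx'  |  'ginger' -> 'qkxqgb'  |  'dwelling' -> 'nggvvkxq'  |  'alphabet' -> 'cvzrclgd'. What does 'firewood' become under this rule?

pkbggqqn

Vowels shift forward by 2 and consonants shift forward by 10.
Applying it to firewood: f(cons)+10=p, i(vowel)+2=k, r(cons)+10=b, e(vowel)+2=g, w(cons)+10=g, o(vowel)+2=q, o(vowel)+2=q, d(cons)+10=n.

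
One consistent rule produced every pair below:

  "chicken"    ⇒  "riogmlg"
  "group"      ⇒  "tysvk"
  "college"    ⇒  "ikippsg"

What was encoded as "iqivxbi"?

The output letters match the input read backwards, each shifted +4: chicken reversed is nekcihc. The word is reversed, then every letter is shifted forward by 4.
Reversing it on iqivxbi: shift back: i−4=e, q−4=m, i−4=e, v−4=r, x−4=t, b−4=x, i−4=e → emertxe; then reverse → extreme.

extreme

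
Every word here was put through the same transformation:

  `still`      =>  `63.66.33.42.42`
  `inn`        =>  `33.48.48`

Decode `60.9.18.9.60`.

radar

s(#19)→63 and t(#20)→66: differences scale by 3, so n = 3·pos + 6. The formula is n = 3×(alphabet index, a=1) + 6.
Decoding 60.9.18.9.60: 60→(60−6)÷3=18=r, 9→(9−6)÷3=1=a, 18→(18−6)÷3=4=d, 9→(9−6)÷3=1=a, 60→(60−6)÷3=18=r.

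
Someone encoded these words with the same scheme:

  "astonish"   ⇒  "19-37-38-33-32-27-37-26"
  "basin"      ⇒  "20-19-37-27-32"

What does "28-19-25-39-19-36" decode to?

The number is (letter's place in the alphabet, a=1) + 18.
Undoing it on 28-19-25-39-19-36: 28→(28−18)÷1=10=j, 19→(19−18)÷1=1=a, 25→(25−18)÷1=7=g, 39→(39−18)÷1=21=u, 19→(19−18)÷1=1=a, 36→(36−18)÷1=18=r.

jaguar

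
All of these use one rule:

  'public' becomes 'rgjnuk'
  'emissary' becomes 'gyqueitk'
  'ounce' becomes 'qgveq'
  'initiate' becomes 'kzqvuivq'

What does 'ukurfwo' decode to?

Shifts by position in public: pos 0: p→r (+2), pos 1: u→g (+12), pos 2: b→j (+8), pos 3: l→n (+2), pos 4: i→u (+12), pos 5: c→k (+8) — repeating every 3. A repeating key of period 3 is used — shifts +2, +12, +8 over and over.
Decoding ukurfwo: u−2=s, k−12=y, u−8=m, r−2=p, f−12=t, w−8=o, o−2=m.

symptom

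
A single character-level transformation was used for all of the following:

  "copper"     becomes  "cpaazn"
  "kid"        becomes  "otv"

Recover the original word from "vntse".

The output letters match the input read backwards, each shifted +11: copper reversed is reppoc. The word is reversed, then every letter is shifted forward by 11.
Reversing it on vntse: shift back: v−11=k, n−11=c, t−11=i, s−11=h, e−11=t → kciht; then reverse → thick.

thick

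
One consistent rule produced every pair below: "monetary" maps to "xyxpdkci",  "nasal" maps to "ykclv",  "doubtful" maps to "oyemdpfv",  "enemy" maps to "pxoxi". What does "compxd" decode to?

recent

Shifts by position in monetary: pos 0: m→x (+11), pos 1: o→y (+10), pos 2: n→x (+10), pos 3: e→p (+11), pos 4: t→d (+10), pos 5: a→k (+10) — repeating every 3. It's a Vigenère-style cipher with numeric key [11,10,10]: position i shifts by key[i mod 3].
Reversing it on compxd: c−11=r, o−10=e, m−10=c, p−11=e, x−10=n, d−10=t.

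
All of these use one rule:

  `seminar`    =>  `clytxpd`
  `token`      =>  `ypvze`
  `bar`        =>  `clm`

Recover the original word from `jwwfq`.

fully

The output letters match the input read backwards, each shifted +11: seminar reversed is ranimes. Read the word backwards and shift each letter +11.
Decoding jwwfq: shift back: j−11=y, w−11=l, w−11=l, f−11=u, q−11=f → ylluf; then reverse → fully.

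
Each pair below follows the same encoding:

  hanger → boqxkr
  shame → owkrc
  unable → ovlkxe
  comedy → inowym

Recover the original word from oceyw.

The output letters match the input read backwards, each shifted +10: hanger reversed is regnah. The word is reversed, then every letter is shifted forward by 10.
Undoing it on oceyw: shift back: o−10=e, c−10=s, e−10=u, y−10=o, w−10=m → esuom; then reverse → mouse.

mouse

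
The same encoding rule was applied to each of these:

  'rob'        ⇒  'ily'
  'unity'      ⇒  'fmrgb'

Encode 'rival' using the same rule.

irezo

Each pair mirrors across the alphabet (r↔i, o↔l, b↔y): positions sum to 25. Each letter is replaced by its mirror in the alphabet: a↔z, b↔y, c↔x, and so on (the Atbash cipher).
For rival: r↔i, i↔r, v↔e, a↔z, l↔o.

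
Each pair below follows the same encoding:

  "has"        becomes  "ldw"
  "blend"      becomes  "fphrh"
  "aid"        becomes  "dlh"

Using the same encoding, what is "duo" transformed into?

The shift depends on letter class: consonant h→l is +4, but vowel a→d is +3. Two shifts are in play — +3 for a/e/i/o/u, +4 for every other letter.
On duo: d(cons)+4=h, u(vowel)+3=x, o(vowel)+3=r.

hxr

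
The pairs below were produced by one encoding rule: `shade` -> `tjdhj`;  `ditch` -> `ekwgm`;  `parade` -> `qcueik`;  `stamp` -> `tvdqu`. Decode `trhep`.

speak

In shade: s→t is +1, h→j is +2, a→d is +3, d→h is +4 — the shift increases by 1 each position. Each letter shifts forward by (position + 1), i.e. 1, 2, 3, … — the shift grows by one for each successive letter.
Decoding trhep: t−1=s, r−2=p, h−3=e, e−4=a, p−5=k.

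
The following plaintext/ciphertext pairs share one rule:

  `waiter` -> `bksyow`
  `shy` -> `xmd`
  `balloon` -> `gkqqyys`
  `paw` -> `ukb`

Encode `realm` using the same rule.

Two shifts are in play — +10 for a/e/i/o/u, +5 for every other letter.
On realm: r(cons)+5=w, e(vowel)+10=o, a(vowel)+10=k, l(cons)+5=q, m(cons)+5=r.

wokqr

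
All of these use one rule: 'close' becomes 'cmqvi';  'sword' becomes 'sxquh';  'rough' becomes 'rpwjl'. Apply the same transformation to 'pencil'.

The shift increases by 1 at each position, starting from +0: 0, 1, 2, ….
Applying it to pencil: p+0=p, e+1=f, n+2=p, c+3=f, i+4=m, l+5=q.

pfpfmq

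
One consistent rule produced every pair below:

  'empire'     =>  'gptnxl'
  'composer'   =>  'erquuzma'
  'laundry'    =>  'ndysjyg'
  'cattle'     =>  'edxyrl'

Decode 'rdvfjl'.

In empire: e→g is +2, m→p is +3, p→t is +4, i→n is +5 — the shift increases by 1 each position. Each letter shifts forward by (position + 2), i.e. 2, 3, 4, … — the shift grows by one for each successive letter.
Reversing it on rdvfjl: r−2=p, d−3=a, v−4=r, f−5=a, j−6=d, l−7=e.

parade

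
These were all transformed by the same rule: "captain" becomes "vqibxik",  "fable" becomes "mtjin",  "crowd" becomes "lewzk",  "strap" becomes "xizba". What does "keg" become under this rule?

oms

Read the word backwards and shift each letter +8.
On keg: reverse → gek; then shift: g+8=o, e+8=m, k+8=s.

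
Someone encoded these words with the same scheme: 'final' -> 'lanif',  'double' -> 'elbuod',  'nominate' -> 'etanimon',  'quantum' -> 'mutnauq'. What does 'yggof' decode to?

The output letters match the input read backwards: final reversed is lanif. The word is simply reversed.
Undoing it on yggof: then reverse → foggy.

foggy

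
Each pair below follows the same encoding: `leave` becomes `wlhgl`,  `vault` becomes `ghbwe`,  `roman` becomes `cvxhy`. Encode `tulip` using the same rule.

ebwpa

Two shifts are in play — +7 for a/e/i/o/u, +11 for every other letter.
On tulip: t(cons)+11=e, u(vowel)+7=b, l(cons)+11=w, i(vowel)+7=p, p(cons)+11=a.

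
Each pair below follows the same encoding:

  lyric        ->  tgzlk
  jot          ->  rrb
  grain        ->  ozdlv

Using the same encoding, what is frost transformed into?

The shift depends on letter class: consonant l→t is +8, but vowel i→l is +3. The rule splits by letter class: vowels +3, consonants +8.
Applying it to frost: f(cons)+8=n, r(cons)+8=z, o(vowel)+3=r, s(cons)+8=a, t(cons)+8=b.

nzrab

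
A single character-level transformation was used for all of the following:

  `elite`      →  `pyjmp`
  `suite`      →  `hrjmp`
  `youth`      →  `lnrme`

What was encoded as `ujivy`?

final

e(4)→p(15) and l(11)→y(24) fit y≡5x+21 (mod 26); the inverse of 5 mod 26 is 21. This is an affine cipher: with a=0,…,z=25, each position x becomes (5x+21) mod 26.
Reversing it on ujivy: u(20)→21·(20−21)≡5=f; j(9)→21·(9−21)≡8=i; i(8)→21·(8−21)≡13=n; v(21)→21·(21−21)≡0=a; y(24)→21·(24−21)≡11=l (all mod 26).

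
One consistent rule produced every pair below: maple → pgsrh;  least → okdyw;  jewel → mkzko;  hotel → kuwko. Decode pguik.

march

Shifts by position in maple: pos 0: m→p (+3), pos 1: a→g (+6), pos 2: p→s (+3), pos 3: l→r (+6) — repeating every 2. The shifts repeat in a cycle of length 2: positions 0,1,… shift by +3, +6, then the pattern repeats.
Decoding pguik: p−3=m, g−6=a, u−3=r, i−6=c, k−3=h.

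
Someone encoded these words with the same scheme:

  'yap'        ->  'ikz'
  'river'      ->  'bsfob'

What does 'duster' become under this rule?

Compare letters: y→i is +10, a→k is +10, p→z is +10 — a constant shift. This is a Caesar cipher with shift 10.
On duster: d+10=n, u+10=e, s+10=c, t+10=d, e+10=o, r+10=b.

necdob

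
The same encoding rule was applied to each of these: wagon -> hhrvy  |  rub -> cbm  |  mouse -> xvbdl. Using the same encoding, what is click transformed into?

The shift depends on letter class: consonant w→h is +11, but vowel a→h is +7. Vowels shift forward by 7 and consonants shift forward by 11.
Applying it to click: c(cons)+11=n, l(cons)+11=w, i(vowel)+7=p, c(cons)+11=n, k(cons)+11=v.

nwpnv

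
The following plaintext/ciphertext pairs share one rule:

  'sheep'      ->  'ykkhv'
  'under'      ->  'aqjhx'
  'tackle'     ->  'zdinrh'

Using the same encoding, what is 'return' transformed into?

xhzxxq

Shifts by position in sheep: pos 0: s→y (+6), pos 1: h→k (+3), pos 2: e→k (+6), pos 3: e→h (+3) — repeating every 2. It's a Vigenère-style cipher with numeric key [6,3]: position i shifts by key[i mod 2].
For return: r+6=x, e+3=h, t+6=z, u+3=x, r+6=x, n+3=q.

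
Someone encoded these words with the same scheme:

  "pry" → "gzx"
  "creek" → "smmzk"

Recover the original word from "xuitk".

The output letters match the input read backwards, each shifted +8: pry reversed is yrp. Two steps: reverse the string, then apply a Caesar shift of +8.
Undoing it on xuitk: shift back: x−8=p, u−8=m, i−8=a, t−8=l, k−8=c → pmalc; then reverse → clamp.

clamp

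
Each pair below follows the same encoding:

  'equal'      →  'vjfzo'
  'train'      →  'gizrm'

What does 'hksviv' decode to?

Each pair mirrors across the alphabet (e↔v, q↔j, u↔f): positions sum to 25. This is the alphabet-reversal cipher (Atbash): a becomes z, b becomes y, etc.
Undoing it on hksviv: h↔s, k↔p, s↔h, v↔e, i↔r, v↔e.

sphere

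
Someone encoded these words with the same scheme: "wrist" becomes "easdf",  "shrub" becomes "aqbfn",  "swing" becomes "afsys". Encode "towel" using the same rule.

bxgpx

In wrist: w→e is +8, r→a is +9, i→s is +10, s→d is +11 — the shift increases by 1 each position. The shift increases by 1 at each position, starting from +8: 8, 9, 10, ….
For towel: t+8=b, o+9=x, w+10=g, e+11=p, l+12=x.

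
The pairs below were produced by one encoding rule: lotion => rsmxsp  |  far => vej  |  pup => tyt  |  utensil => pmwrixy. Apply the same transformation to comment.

The output letters match the input read backwards, each shifted +4: lotion reversed is noitol. Read the word backwards and shift each letter +4.
On comment: reverse → tnemmoc; then shift: t+4=x, n+4=r, e+4=i, m+4=q, m+4=q, o+4=s, c+4=g.

xriqqsg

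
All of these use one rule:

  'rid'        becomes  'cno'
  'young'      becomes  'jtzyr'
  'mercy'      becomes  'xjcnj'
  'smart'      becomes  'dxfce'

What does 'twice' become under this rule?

The shift depends on letter class: consonant r→c is +11, but vowel i→n is +5. The rule splits by letter class: vowels +5, consonants +11.
For twice: t(cons)+11=e, w(cons)+11=h, i(vowel)+5=n, c(cons)+11=n, e(vowel)+5=j.

ehnnj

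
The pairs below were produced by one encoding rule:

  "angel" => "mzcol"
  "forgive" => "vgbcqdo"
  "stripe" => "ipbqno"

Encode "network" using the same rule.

zopkgbe

a(0)→m(12) and n(13)→z(25) fit y≡7x+12 (mod 26); the inverse of 7 mod 26 is 15. This is an affine cipher: with a=0,…,z=25, each position x becomes (7x+12) mod 26.
For network: n(13)→7·13+12≡25=z; e(4)→7·4+12≡14=o; t(19)→7·19+12≡15=p; w(22)→7·22+12≡10=k; o(14)→7·14+12≡6=g; r(17)→7·17+12≡1=b; k(10)→7·10+12≡4=e (all mod 26).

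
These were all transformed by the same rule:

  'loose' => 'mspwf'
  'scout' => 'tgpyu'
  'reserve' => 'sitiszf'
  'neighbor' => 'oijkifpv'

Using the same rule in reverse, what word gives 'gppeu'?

Shifts by position in loose: pos 0: l→m (+1), pos 1: o→s (+4), pos 2: o→p (+1), pos 3: s→w (+4) — repeating every 2. A repeating key of period 2 is used — shifts +1, +4 over and over.
Decoding gppeu: g−1=f, p−4=l, p−1=o, e−4=a, u−1=t.

float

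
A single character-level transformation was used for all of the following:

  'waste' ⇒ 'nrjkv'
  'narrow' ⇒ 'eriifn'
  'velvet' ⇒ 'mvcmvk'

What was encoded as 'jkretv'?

stance

Compare letters: w→n is +17, a→r is +17, s→j is +17 — a constant shift. Each letter is shifted forward by 17 in the alphabet (a Caesar shift of +17).
Reversing it on jkretv: j−17=s, k−17=t, r−17=a, e−17=n, t−17=c, v−17=e.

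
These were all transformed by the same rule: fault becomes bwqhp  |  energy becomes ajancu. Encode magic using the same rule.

This is a Caesar cipher with shift 22.
Applying it to magic: m+22=i, a+22=w, g+22=c, i+22=e, c+22=y.

iwcey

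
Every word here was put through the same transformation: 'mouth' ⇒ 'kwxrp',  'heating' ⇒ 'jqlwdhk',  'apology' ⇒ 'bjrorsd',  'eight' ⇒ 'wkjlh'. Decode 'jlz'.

The output letters match the input read backwards, each shifted +3: mouth reversed is htuom. Read the word backwards and shift each letter +3.
Undoing it on jlz: shift back: j−3=g, l−3=i, z−3=w → giw; then reverse → wig.

wig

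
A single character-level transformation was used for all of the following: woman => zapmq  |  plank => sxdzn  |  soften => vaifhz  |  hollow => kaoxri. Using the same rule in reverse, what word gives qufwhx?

nickel

Shifts by position in woman: pos 0: w→z (+3), pos 1: o→a (+12), pos 2: m→p (+3), pos 3: a→m (+12) — repeating every 2. It's a Vigenère-style cipher with numeric key [3,12]: position i shifts by key[i mod 2].
Reversing it on qufwhx: q−3=n, u−12=i, f−3=c, w−12=k, h−3=e, x−12=l.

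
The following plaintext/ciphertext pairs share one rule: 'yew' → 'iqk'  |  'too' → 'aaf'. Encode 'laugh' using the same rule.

tsgmx

The word is reversed, then every letter is shifted forward by 12.
For laugh: reverse → hgual; then shift: h+12=t, g+12=s, u+12=g, a+12=m, l+12=x.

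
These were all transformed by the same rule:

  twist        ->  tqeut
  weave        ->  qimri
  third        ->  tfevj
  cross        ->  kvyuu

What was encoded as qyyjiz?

Treating letters as 0–25, the rule is x ↦ 25x + 12 (mod 26).
Undoing it on qyyjiz: q(16)→25·(16−12)≡22=w; y(24)→25·(24−12)≡14=o; y(24)→25·(24−12)≡14=o; j(9)→25·(9−12)≡3=d; i(8)→25·(8−12)≡4=e; z(25)→25·(25−12)≡13=n (all mod 26).

wooden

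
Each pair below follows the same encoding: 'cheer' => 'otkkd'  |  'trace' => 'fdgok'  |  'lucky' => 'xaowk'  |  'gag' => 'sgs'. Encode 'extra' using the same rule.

The rule splits by letter class: vowels +6, consonants +12.
Applying it to extra: e(vowel)+6=k, x(cons)+12=j, t(cons)+12=f, r(cons)+12=d, a(vowel)+6=g.

kjfdg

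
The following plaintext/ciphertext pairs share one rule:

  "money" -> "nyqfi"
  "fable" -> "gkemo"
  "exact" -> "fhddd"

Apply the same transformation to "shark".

Shifts by position in money: pos 0: m→n (+1), pos 1: o→y (+10), pos 2: n→q (+3), pos 3: e→f (+1), pos 4: y→i (+10) — repeating every 3. The shifts repeat in a cycle of length 3: positions 0,1,… shift by +1, +10, +3, then the pattern repeats.
Applying it to shark: s+1=t, h+10=r, a+3=d, r+1=s, k+10=u.

trdsu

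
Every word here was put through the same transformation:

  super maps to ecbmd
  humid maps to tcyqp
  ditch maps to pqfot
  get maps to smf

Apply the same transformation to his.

The rule splits by letter class: vowels +8, consonants +12.
For his: h(cons)+12=t, i(vowel)+8=q, s(cons)+12=e.

tqe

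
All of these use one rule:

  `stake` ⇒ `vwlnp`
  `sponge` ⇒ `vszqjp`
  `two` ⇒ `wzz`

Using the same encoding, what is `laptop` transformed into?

The rule splits by letter class: vowels +11, consonants +3.
For laptop: l(cons)+3=o, a(vowel)+11=l, p(cons)+3=s, t(cons)+3=w, o(vowel)+11=z, p(cons)+3=s.

olswzs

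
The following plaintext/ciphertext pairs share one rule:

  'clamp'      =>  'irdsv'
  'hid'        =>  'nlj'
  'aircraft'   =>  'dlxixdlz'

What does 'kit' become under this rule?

qlz

The shift depends on letter class: consonant c→i is +6, but vowel a→d is +3. Two shifts are in play — +3 for a/e/i/o/u, +6 for every other letter.
Applying it to kit: k(cons)+6=q, i(vowel)+3=l, t(cons)+6=z.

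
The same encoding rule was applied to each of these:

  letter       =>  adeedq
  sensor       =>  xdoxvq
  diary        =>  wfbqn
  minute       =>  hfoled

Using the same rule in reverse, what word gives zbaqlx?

walrus

l(11)→a(0) and e(4)→d(3) fit y≡7x+1 (mod 26); the inverse of 7 mod 26 is 15. Treating letters as 0–25, the rule is x ↦ 7x + 1 (mod 26).
Undoing it on zbaqlx: z(25)→15·(25−1)≡22=w; b(1)→15·(1−1)≡0=a; a(0)→15·(0−1)≡11=l; q(16)→15·(16−1)≡17=r; l(11)→15·(11−1)≡20=u; x(23)→15·(23−1)≡18=s (all mod 26).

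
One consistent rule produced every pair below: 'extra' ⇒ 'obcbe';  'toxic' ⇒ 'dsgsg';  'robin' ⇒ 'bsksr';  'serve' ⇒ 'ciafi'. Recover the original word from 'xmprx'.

night

Shifts by position in extra: pos 0: e→o (+10), pos 1: x→b (+4), pos 2: t→c (+9), pos 3: r→b (+10), pos 4: a→e (+4) — repeating every 3. It's a Vigenère-style cipher with numeric key [10,4,9]: position i shifts by key[i mod 3].
Undoing it on xmprx: x−10=n, m−4=i, p−9=g, r−10=h, x−4=t.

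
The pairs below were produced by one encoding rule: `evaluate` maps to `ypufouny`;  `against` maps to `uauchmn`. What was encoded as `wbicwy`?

choice

Compare letters: e→y is +20, v→p is +20, a→u is +20 — a constant shift. This is a Caesar cipher with shift 20.
Undoing it on wbicwy: w−20=c, b−20=h, i−20=o, c−20=i, w−20=c, y−20=e.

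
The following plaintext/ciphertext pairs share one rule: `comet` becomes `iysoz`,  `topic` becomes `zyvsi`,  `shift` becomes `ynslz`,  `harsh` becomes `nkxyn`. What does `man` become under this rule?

skt

The shift depends on letter class: consonant c→i is +6, but vowel o→y is +10. Vowels shift forward by 10 and consonants shift forward by 6.
On man: m(cons)+6=s, a(vowel)+10=k, n(cons)+6=t.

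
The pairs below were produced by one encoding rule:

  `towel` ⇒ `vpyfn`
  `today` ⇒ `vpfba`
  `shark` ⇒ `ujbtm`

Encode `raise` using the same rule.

The shift depends on letter class: consonant t→v is +2, but vowel o→p is +1. Vowels shift forward by 1 and consonants shift forward by 2.
For raise: r(cons)+2=t, a(vowel)+1=b, i(vowel)+1=j, s(cons)+2=u, e(vowel)+1=f.

tbjuf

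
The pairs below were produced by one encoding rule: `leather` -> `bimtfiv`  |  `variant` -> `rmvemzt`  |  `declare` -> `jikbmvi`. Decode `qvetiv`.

writer

l(11)→b(1) and e(4)→i(8) fit y≡25x+12 (mod 26); the inverse of 25 mod 26 is 25. Treating letters as 0–25, the rule is x ↦ 25x + 12 (mod 26).
Reversing it on qvetiv: q(16)→25·(16−12)≡22=w; v(21)→25·(21−12)≡17=r; e(4)→25·(4−12)≡8=i; t(19)→25·(19−12)≡19=t; i(8)→25·(8−12)≡4=e; v(21)→25·(21−12)≡17=r (all mod 26).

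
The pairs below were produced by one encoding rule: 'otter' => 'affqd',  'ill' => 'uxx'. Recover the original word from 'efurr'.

stiff

This is a Caesar cipher with shift 12.
Undoing it on efurr: e−12=s, f−12=t, u−12=i, r−12=f, r−12=f.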